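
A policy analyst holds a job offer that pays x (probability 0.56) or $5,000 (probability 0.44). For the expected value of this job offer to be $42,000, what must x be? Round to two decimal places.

x = $71,071.43

0.56·x + 0.44·5000 = 42000
0.56·x = 42000 − 2200 = 39800
x = 39800 / 0.56 = 71071.4286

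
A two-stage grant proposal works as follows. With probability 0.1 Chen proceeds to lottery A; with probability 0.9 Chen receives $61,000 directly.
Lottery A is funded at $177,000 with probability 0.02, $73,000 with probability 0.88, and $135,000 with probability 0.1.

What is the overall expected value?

$63,028

EV(A) = 0.02 × 177000 + 0.88 × 73000 + 0.1 × 135000 = 3540 + 64240 + 13500 = 81280
Branch B: 61000 (certain)
Overall = 0.1 × 81280 + 0.9 × 61000 = 8128 + 54900 = 63028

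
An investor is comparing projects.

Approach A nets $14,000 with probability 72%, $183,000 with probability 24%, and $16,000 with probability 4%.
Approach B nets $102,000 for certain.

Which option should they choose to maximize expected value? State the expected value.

Approach A = 0.72 × 14000 + 0.24 × 183000 + 0.04 × 16000 = 10080 + 43920 + 640 = 54640
Approach B: 102000 (certain)

Approach B ($102,000)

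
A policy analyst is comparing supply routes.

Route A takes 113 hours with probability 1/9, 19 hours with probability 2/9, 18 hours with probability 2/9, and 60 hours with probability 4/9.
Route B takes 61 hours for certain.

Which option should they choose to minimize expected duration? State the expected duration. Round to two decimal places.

Route A = 1/9 × 113 + 2/9 × 19 + 2/9 × 18 + 4/9 × 60 = 12.5556 + 4.2222 + 4 + 26.6667 = 47.4444
Route B: 61 (certain)

Route A (47.44 hours)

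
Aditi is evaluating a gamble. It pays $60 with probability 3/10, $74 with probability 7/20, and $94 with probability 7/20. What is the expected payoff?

EV = 3/10 × 60 + 7/20 × 74 + 7/20 × 94 = 18 + 25.9 + 32.9 = 76.8

$76.80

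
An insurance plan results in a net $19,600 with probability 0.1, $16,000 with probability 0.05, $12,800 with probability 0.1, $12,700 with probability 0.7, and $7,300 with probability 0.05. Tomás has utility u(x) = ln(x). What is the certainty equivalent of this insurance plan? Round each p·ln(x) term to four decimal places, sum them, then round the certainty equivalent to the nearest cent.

$13,061.18

E[u] = 0.1·ln(19600) + 0.05·ln(16000) + 0.1·ln(12800) + 0.7·ln(12700) + 0.05·ln(7300) = 0.9883 + 0.4840 + 0.9457 + 6.6146 + 0.4448 = 9.4774
CE = e^9.4774 ≈ 13061.18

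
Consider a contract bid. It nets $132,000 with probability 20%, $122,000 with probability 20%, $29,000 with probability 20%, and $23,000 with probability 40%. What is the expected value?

$65,800

EV = 0.2 × 132000 + 0.2 × 122000 + 0.2 × 29000 + 0.4 × 23000 = 26400 + 24400 + 5800 + 9200 = 65800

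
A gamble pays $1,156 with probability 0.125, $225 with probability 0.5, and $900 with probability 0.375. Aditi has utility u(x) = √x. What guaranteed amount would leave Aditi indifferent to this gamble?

$529

E[u] = 0.125·√1156 + 0.5·√225 + 0.375·√900 = 0.125·34 + 0.5·15 + 0.375·30 = 23
CE = (23)² = 529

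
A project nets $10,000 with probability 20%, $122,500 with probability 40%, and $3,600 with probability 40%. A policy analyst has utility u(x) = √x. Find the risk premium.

$18,584

E[u] = 0.2·√10000 + 0.4·√122500 + 0.4·√3600 = 0.2·100 + 0.4·350 + 0.4·60 = 184
CE = (184)² = 33856
Risk premium = EV − CE = 52440 − 33856 = 18584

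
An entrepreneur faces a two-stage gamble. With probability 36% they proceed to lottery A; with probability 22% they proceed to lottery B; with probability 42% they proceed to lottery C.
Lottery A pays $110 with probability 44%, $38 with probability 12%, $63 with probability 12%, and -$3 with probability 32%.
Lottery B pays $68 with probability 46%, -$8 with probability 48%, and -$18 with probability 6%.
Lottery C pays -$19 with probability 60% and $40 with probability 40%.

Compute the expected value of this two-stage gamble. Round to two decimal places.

EV(A) = 0.44 × 110 + 0.12 × 38 + 0.12 × 63 + 0.32 × (-3) = 48.4 + 4.56 + 7.56 − 0.96 = 59.56
EV(B) = 0.46 × 68 + 0.48 × (-8) + 0.06 × (-18) = 31.28 − 3.84 − 1.08 = 26.36
EV(C) = 0.6 × (-19) + 0.4 × 40 = -11.4 + 16 = 4.6
Overall = 0.36 × 59.56 + 0.22 × 26.36 + 0.42 × 4.6 = 21.4416 + 5.7992 + 1.932 = 29.1728

$29.17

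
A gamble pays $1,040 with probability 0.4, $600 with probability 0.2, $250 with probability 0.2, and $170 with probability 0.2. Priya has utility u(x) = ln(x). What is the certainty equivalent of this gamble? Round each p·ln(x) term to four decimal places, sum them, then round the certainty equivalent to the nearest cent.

$487.70

E[u] = 0.4·ln(1040) + 0.2·ln(600) + 0.2·ln(250) + 0.2·ln(170) = 2.7788 + 1.2794 + 1.1043 + 1.0272 = 6.1897
CE = e^6.1897 ≈ 487.70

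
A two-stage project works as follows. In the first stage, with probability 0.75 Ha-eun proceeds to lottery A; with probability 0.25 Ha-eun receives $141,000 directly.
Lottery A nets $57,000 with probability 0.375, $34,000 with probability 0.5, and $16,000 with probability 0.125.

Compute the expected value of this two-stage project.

EV(A) = 0.375 × 57000 + 0.5 × 34000 + 0.125 × 16000 = 21375 + 17000 + 2000 = 40375
Branch B: 141000 (certain)
Overall = 0.75 × 40375 + 0.25 × 141000 = 30281.25 + 35250 = 65531.25

$65,531.25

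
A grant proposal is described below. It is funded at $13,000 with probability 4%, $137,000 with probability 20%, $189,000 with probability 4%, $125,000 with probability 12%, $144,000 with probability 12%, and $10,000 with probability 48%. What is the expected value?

EV = 0.04 × 13000 + 0.2 × 137000 + 0.04 × 189000 + 0.12 × 125000 + 0.12 × 144000 + 0.48 × 10000 = 520 + 27400 + 7560 + 15000 + 17280 + 4800 = 72560

$72,560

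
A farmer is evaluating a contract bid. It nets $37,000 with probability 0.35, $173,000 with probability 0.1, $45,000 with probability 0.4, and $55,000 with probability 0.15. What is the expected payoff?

EV = 0.35 × 37000 + 0.1 × 173000 + 0.4 × 45000 + 0.15 × 55000 = 12950 + 17300 + 18000 + 8250 = 56500

$56,500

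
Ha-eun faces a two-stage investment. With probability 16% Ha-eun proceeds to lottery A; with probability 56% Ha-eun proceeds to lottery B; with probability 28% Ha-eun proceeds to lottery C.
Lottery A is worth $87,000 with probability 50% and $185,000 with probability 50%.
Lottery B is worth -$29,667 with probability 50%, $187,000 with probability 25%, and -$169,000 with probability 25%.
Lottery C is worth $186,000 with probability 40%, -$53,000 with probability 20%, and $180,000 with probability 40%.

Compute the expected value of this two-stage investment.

EV(A) = 0.5 × 87000 + 0.5 × 185000 = 43500 + 92500 = 136000
EV(B) = 0.5 × (-29667) + 0.25 × 187000 + 0.25 × (-169000) = -14833.5 + 46750 − 42250 = -10333.5
EV(C) = 0.4 × 186000 + 0.2 × (-53000) + 0.4 × 180000 = 74400 − 10600 + 72000 = 135800
Overall = 0.16 × 136000 + 0.56 × (-10333.5) + 0.28 × 135800 = 21760 − 5786.76 + 38024 = 53997.24

$53,997.24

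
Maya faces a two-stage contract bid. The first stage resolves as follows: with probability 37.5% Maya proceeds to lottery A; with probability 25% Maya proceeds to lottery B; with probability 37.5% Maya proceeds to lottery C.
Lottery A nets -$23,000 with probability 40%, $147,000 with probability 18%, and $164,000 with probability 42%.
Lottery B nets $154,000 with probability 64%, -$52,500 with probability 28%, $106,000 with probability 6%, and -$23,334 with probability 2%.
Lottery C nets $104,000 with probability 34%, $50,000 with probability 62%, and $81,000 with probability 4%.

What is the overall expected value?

EV(A) = 0.4 × (-23000) + 0.18 × 147000 + 0.42 × 164000 = -9200 + 26460 + 68880 = 86140
EV(B) = 0.64 × 154000 + 0.28 × (-52500) + 0.06 × 106000 + 0.02 × (-23334) = 98560 − 14700 + 6360 − 466.68 = 89753.32
EV(C) = 0.34 × 104000 + 0.62 × 50000 + 0.04 × 81000 = 35360 + 31000 + 3240 = 69600
Overall = 0.375 × 86140 + 0.25 × 89753.32 + 0.375 × 69600 = 32302.5 + 22438.33 + 26100 = 80840.83

$80,840.83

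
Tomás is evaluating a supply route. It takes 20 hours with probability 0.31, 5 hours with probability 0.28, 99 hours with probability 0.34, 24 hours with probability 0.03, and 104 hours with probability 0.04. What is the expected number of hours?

46.14 hours

EV = 0.31 × 20 + 0.28 × 5 + 0.34 × 99 + 0.03 × 24 + 0.04 × 104 = 6.2 + 1.4 + 33.66 + 0.72 + 4.16 = 46.14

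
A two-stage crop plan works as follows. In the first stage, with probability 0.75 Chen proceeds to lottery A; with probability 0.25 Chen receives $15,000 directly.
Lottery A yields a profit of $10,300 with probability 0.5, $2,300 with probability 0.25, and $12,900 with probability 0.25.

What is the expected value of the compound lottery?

$10,462.50

EV(A) = 0.5 × 10300 + 0.25 × 2300 + 0.25 × 12900 = 5150 + 575 + 3225 = 8950
Branch B: 15000 (certain)
Overall = 0.75 × 8950 + 0.25 × 15000 = 6712.5 + 3750 = 10462.5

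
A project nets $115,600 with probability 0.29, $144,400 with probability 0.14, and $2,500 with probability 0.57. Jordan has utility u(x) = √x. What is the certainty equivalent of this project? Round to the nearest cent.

$32,508.09

E[u] = 0.29·√115600 + 0.14·√144400 + 0.57·√2500 = 0.29·340 + 0.14·380 + 0.57·50 = 180.3
CE = (180.3)² = 32508.09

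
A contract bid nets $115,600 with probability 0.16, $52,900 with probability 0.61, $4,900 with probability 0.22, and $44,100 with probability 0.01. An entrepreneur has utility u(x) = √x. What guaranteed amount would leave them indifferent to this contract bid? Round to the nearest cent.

E[u] = 0.16·√115600 + 0.61·√52900 + 0.22·√4900 + 0.01·√44100 = 0.16·340 + 0.61·230 + 0.22·70 + 0.01·210 = 212.2
CE = (212.2)² = 45028.84

$45,028.84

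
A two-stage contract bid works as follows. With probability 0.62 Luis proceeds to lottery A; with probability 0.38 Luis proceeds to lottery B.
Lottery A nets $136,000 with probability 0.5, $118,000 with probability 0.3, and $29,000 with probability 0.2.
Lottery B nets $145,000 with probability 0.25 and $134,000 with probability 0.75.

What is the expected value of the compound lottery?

EV(A) = 0.5 × 136000 + 0.3 × 118000 + 0.2 × 29000 = 68000 + 35400 + 5800 = 109200
EV(B) = 0.25 × 145000 + 0.75 × 134000 = 36250 + 100500 = 136750
Overall = 0.62 × 109200 + 0.38 × 136750 = 67704 + 51965 = 119669

$119,669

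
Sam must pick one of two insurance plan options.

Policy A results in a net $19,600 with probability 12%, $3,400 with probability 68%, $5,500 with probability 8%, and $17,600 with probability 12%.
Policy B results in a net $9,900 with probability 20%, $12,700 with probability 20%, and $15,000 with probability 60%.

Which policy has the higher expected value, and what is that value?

Policy B ($13,520)

Policy A = 0.12 × 19600 + 0.68 × 3400 + 0.08 × 5500 + 0.12 × 17600 = 2352 + 2312 + 440 + 2112 = 7216
Policy B = 0.2 × 9900 + 0.2 × 12700 + 0.6 × 15000 = 1980 + 2540 + 9000 = 13520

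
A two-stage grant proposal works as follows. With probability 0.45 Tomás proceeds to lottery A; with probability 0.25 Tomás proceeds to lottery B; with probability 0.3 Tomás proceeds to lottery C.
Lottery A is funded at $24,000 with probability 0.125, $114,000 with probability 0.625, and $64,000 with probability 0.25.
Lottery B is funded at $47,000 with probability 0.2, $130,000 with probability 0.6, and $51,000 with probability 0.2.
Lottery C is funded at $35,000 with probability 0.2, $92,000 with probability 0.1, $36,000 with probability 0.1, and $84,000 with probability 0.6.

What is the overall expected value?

$86,072.50

EV(A) = 0.125 × 24000 + 0.625 × 114000 + 0.25 × 64000 = 3000 + 71250 + 16000 = 90250
EV(B) = 0.2 × 47000 + 0.6 × 130000 + 0.2 × 51000 = 9400 + 78000 + 10200 = 97600
EV(C) = 0.2 × 35000 + 0.1 × 92000 + 0.1 × 36000 + 0.6 × 84000 = 7000 + 9200 + 3600 + 50400 = 70200
Overall = 0.45 × 90250 + 0.25 × 97600 + 0.3 × 70200 = 40612.5 + 24400 + 21060 = 86072.5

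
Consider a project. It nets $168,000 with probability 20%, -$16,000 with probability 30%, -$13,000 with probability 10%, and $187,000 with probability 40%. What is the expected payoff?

$102,300

EV = 0.2 × 168000 + 0.3 × (-16000) + 0.1 × (-13000) + 0.4 × 187000 = 33600 − 4800 − 1300 + 74800 = 102300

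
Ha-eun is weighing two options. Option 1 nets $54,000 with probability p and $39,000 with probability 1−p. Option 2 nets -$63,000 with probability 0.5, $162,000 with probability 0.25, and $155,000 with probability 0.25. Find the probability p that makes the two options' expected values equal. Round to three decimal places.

p = 0.583

EV(Option 2) = 0.5 × (-63000) + 0.25 × 162000 + 0.25 × 155000 = -31500 + 40500 + 38750 = 47750
p·54000 + (1−p)·39000 = 47750
15000p + 39000 = 47750
p = (47750 − 39000) / 15000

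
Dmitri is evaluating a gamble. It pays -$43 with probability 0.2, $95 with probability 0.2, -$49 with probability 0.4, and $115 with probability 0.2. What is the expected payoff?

$13.80

EV = 0.2 × (-43) + 0.2 × 95 + 0.4 × (-49) + 0.2 × 115 = -8.6 + 19 − 19.6 + 23 = 13.8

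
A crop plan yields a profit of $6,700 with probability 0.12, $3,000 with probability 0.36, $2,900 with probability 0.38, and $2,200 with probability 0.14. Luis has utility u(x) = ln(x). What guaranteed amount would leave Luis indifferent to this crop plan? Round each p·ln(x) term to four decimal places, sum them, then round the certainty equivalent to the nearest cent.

E[u] = 0.12·ln(6700) + 0.36·ln(3000) + 0.38·ln(2900) + 0.14·ln(2200) = 1.0572 + 2.8823 + 3.0295 + 1.0775 = 8.0465
CE = e^8.0465 ≈ 3122.85

$3,122.85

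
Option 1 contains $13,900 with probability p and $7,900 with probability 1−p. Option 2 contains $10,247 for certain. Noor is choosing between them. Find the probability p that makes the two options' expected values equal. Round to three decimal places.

p = 0.391

p·13900 + (1−p)·7900 = 10247
6000p + 7900 = 10247
p = (10247 − 7900) / 6000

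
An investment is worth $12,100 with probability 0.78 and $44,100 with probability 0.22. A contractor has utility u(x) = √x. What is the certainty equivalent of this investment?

E[u] = 0.78·√12100 + 0.22·√44100 = 0.78·110 + 0.22·210 = 132
CE = (132)² = 17424

$17,424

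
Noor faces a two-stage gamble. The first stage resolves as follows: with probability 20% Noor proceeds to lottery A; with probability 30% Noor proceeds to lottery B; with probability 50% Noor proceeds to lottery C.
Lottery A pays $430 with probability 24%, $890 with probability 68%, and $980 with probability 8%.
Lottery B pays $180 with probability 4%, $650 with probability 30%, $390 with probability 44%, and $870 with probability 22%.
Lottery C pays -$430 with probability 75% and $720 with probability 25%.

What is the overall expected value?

$255.67

EV(A) = 0.24 × 430 + 0.68 × 890 + 0.08 × 980 = 103.2 + 605.2 + 78.4 = 786.8
EV(B) = 0.04 × 180 + 0.3 × 650 + 0.44 × 390 + 0.22 × 870 = 7.2 + 195 + 171.6 + 191.4 = 565.2
EV(C) = 0.75 × (-430) + 0.25 × 720 = -322.5 + 180 = -142.5
Overall = 0.2 × 786.8 + 0.3 × 565.2 + 0.5 × (-142.5) = 157.36 + 169.56 − 71.25 = 255.67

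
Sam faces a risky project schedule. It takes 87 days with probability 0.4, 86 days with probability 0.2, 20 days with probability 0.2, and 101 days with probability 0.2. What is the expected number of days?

76.2 days

EV = 0.4 × 87 + 0.2 × 86 + 0.2 × 20 + 0.2 × 101 = 34.8 + 17.2 + 4 + 20.2 = 76.2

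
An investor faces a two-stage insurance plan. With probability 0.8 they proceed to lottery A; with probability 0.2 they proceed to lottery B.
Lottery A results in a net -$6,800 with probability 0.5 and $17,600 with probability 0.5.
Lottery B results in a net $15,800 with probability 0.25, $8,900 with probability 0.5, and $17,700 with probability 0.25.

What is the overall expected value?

$6,885

EV(A) = 0.5 × (-6800) + 0.5 × 17600 = -3400 + 8800 = 5400
EV(B) = 0.25 × 15800 + 0.5 × 8900 + 0.25 × 17700 = 3950 + 4450 + 4425 = 12825
Overall = 0.8 × 5400 + 0.2 × 12825 = 4320 + 2565 = 6885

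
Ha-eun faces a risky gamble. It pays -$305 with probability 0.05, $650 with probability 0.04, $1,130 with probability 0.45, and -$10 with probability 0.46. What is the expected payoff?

EV = 0.05 × (-305) + 0.04 × 650 + 0.45 × 1130 + 0.46 × (-10) = -15.25 + 26 + 508.5 − 4.6 = 514.65

$514.65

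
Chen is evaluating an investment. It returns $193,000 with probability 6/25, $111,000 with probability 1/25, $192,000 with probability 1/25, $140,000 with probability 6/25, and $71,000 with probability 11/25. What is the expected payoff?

$123,280

EV = 6/25 × 193000 + 1/25 × 111000 + 1/25 × 192000 + 6/25 × 140000 + 11/25 × 71000 = 46320 + 4440 + 7680 + 33600 + 31240 = 123280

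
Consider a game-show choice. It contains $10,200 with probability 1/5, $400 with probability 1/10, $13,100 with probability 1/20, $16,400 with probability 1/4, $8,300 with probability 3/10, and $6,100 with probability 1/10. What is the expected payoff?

EV = 1/5 × 10200 + 1/10 × 400 + 1/20 × 13100 + 1/4 × 16400 + 3/10 × 8300 + 1/10 × 6100 = 2040 + 40 + 655 + 4100 + 2490 + 610 = 9935

$9,935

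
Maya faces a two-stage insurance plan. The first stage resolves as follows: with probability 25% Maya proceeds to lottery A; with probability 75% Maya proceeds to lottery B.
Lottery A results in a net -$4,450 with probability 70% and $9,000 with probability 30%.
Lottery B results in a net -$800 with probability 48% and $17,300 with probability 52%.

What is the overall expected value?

$6,355.25

EV(A) = 0.7 × (-4450) + 0.3 × 9000 = -3115 + 2700 = -415
EV(B) = 0.48 × (-800) + 0.52 × 17300 = -384 + 8996 = 8612
Overall = 0.25 × (-415) + 0.75 × 8612 = -103.75 + 6459 = 6355.25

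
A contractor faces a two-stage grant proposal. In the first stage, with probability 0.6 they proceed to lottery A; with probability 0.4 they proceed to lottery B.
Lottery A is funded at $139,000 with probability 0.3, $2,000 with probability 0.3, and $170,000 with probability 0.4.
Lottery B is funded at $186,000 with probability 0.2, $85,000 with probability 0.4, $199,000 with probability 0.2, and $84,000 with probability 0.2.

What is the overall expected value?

$117,300

EV(A) = 0.3 × 139000 + 0.3 × 2000 + 0.4 × 170000 = 41700 + 600 + 68000 = 110300
EV(B) = 0.2 × 186000 + 0.4 × 85000 + 0.2 × 199000 + 0.2 × 84000 = 37200 + 34000 + 39800 + 16800 = 127800
Overall = 0.6 × 110300 + 0.4 × 127800 = 66180 + 51120 = 117300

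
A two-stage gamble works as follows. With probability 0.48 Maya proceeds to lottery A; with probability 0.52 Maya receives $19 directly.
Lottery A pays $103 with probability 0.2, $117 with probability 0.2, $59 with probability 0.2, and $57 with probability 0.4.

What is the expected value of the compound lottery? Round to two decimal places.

$47.61

EV(A) = 0.2 × 103 + 0.2 × 117 + 0.2 × 59 + 0.4 × 57 = 20.6 + 23.4 + 11.8 + 22.8 = 78.6
Branch B: 19 (certain)
Overall = 0.48 × 78.6 + 0.52 × 19 = 37.728 + 9.88 = 47.608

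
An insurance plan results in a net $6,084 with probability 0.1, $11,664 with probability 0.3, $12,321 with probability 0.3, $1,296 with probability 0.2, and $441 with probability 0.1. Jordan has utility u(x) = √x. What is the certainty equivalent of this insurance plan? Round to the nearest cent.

$6,855.84

E[u] = 0.1·√6084 + 0.3·√11664 + 0.3·√12321 + 0.2·√1296 + 0.1·√441 = 0.1·78 + 0.3·108 + 0.3·111 + 0.2·36 + 0.1·21 = 82.8
CE = (82.8)² = 6855.84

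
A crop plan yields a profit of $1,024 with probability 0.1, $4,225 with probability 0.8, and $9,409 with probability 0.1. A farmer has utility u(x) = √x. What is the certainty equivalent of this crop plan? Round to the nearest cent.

E[u] = 0.1·√1024 + 0.8·√4225 + 0.1·√9409 = 0.1·32 + 0.8·65 + 0.1·97 = 64.9
CE = (64.9)² = 4212.01

$4,212.01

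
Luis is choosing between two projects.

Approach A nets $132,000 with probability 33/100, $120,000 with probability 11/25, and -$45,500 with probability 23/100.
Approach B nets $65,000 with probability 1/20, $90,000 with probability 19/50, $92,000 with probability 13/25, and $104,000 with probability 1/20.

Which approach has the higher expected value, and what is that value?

Approach A = 33/100 × 132000 + 11/25 × 120000 + 23/100 × (-45500) = 43560 + 52800 − 10465 = 85895
Approach B = 1/20 × 65000 + 19/50 × 90000 + 13/25 × 92000 + 1/20 × 104000 = 3250 + 34200 + 47840 + 5200 = 90490

Approach B ($90,490)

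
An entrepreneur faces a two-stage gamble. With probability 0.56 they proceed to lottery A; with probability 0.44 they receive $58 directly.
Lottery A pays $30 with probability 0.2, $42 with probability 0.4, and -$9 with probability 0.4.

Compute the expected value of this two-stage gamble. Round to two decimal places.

$36.27

EV(A) = 0.2 × 30 + 0.4 × 42 + 0.4 × (-9) = 6 + 16.8 − 3.6 = 19.2
Branch B: 58 (certain)
Overall = 0.56 × 19.2 + 0.44 × 58 = 10.752 + 25.52 = 36.272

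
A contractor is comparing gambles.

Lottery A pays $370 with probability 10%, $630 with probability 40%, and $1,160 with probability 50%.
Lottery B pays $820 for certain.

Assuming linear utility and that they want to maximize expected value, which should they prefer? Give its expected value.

Lottery A ($869)

Lottery A = 0.1 × 370 + 0.4 × 630 + 0.5 × 1160 = 37 + 252 + 580 = 869
Lottery B: 820 (certain)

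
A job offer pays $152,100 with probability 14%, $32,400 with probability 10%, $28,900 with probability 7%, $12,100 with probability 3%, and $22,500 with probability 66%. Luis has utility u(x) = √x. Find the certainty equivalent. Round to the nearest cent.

$34,894.24

E[u] = 0.14·√152100 + 0.1·√32400 + 0.07·√28900 + 0.03·√12100 + 0.66·√22500 = 0.14·390 + 0.1·180 + 0.07·170 + 0.03·110 + 0.66·150 = 186.8
CE = (186.8)² = 34894.24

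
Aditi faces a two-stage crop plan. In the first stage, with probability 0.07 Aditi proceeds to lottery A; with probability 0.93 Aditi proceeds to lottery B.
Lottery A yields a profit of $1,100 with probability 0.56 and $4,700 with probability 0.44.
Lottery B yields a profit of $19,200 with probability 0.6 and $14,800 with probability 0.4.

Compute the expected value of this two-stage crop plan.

EV(A) = 0.56 × 1100 + 0.44 × 4700 = 616 + 2068 = 2684
EV(B) = 0.6 × 19200 + 0.4 × 14800 = 11520 + 5920 = 17440
Overall = 0.07 × 2684 + 0.93 × 17440 = 187.88 + 16219.2 = 16407.08

$16,407.08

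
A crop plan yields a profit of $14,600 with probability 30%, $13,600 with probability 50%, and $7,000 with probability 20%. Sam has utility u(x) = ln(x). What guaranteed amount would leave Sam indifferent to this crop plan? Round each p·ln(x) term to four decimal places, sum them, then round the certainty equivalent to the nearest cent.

$12,163.56

E[u] = 0.3·ln(14600) + 0.5·ln(13600) + 0.2·ln(7000) = 2.8766 + 4.7589 + 1.7707 = 9.4062
CE = e^9.4062 ≈ 12163.56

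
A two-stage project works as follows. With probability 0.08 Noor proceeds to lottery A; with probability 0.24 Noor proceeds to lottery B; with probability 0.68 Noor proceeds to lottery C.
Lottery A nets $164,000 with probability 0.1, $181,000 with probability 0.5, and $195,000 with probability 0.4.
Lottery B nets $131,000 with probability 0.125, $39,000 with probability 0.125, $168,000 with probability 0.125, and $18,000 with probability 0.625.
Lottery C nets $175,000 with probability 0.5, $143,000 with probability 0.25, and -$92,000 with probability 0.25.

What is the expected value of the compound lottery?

EV(A) = 0.1 × 164000 + 0.5 × 181000 + 0.4 × 195000 = 16400 + 90500 + 78000 = 184900
EV(B) = 0.125 × 131000 + 0.125 × 39000 + 0.125 × 168000 + 0.625 × 18000 = 16375 + 4875 + 21000 + 11250 = 53500
EV(C) = 0.5 × 175000 + 0.25 × 143000 + 0.25 × (-92000) = 87500 + 35750 − 23000 = 100250
Overall = 0.08 × 184900 + 0.24 × 53500 + 0.68 × 100250 = 14792 + 12840 + 68170 = 95802

$95,802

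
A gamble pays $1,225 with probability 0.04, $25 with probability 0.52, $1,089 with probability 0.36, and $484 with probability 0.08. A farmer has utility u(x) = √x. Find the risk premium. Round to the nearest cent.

$181.59

E[u] = 0.04·√1225 + 0.52·√25 + 0.36·√1089 + 0.08·√484 = 0.04·35 + 0.52·5 + 0.36·33 + 0.08·22 = 17.64
CE = (17.64)² = 311.1696
Risk premium = EV − CE = 492.76 − 311.1696 = 181.5904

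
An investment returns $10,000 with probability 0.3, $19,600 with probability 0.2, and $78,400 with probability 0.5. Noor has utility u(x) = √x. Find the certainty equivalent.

E[u] = 0.3·√10000 + 0.2·√19600 + 0.5·√78400 = 0.3·100 + 0.2·140 + 0.5·280 = 198
CE = (198)² = 39204

$39,204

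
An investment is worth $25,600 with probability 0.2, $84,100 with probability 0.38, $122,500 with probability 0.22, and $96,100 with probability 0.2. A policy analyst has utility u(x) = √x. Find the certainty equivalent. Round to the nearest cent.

$79,073.44

E[u] = 0.2·√25600 + 0.38·√84100 + 0.22·√122500 + 0.2·√96100 = 0.2·160 + 0.38·290 + 0.22·350 + 0.2·310 = 281.2
CE = (281.2)² = 79073.44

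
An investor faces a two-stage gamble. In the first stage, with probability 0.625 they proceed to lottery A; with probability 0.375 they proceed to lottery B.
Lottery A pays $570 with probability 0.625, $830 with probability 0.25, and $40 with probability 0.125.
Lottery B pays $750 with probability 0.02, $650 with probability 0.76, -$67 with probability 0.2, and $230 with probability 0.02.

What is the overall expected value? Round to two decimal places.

$543.04

EV(A) = 0.625 × 570 + 0.25 × 830 + 0.125 × 40 = 356.25 + 207.5 + 5 = 568.75
EV(B) = 0.02 × 750 + 0.76 × 650 + 0.2 × (-67) + 0.02 × 230 = 15 + 494 − 13.4 + 4.6 = 500.2
Overall = 0.625 × 568.75 + 0.375 × 500.2 = 355.46875 + 187.575 = 543.04375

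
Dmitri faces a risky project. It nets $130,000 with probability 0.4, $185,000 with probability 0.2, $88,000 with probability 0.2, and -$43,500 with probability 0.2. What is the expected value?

EV = 0.4 × 130000 + 0.2 × 185000 + 0.2 × 88000 + 0.2 × (-43500) = 52000 + 37000 + 17600 − 8700 = 97900

$97,900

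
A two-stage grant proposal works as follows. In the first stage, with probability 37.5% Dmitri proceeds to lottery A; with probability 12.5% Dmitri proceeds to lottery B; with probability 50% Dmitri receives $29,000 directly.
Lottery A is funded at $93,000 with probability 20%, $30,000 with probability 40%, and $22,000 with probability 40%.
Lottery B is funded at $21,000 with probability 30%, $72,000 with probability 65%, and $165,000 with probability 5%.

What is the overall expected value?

$36,943.75

EV(A) = 0.2 × 93000 + 0.4 × 30000 + 0.4 × 22000 = 18600 + 12000 + 8800 = 39400
EV(B) = 0.3 × 21000 + 0.65 × 72000 + 0.05 × 165000 = 6300 + 46800 + 8250 = 61350
Branch C: 29000 (certain)
Overall = 0.375 × 39400 + 0.125 × 61350 + 0.5 × 29000 = 14775 + 7668.75 + 14500 = 36943.75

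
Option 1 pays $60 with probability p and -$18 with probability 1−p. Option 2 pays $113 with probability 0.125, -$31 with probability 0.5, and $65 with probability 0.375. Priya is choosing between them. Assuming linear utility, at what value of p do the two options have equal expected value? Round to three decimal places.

EV(Option 2) = 0.125 × 113 + 0.5 × (-31) + 0.375 × 65 = 14.125 − 15.5 + 24.375 = 23
p·60 + (1−p)·(-18) = 23
78p − 18 = 23
p = (23 + 18) / 78

p = 0.526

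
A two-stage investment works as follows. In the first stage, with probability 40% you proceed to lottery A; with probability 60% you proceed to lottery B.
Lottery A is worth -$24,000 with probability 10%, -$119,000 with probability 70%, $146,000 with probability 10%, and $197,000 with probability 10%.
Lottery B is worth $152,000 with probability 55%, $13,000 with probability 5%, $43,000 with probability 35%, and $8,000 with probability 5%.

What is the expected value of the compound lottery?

$39,260

EV(A) = 0.1 × (-24000) + 0.7 × (-119000) + 0.1 × 146000 + 0.1 × 197000 = -2400 − 83300 + 14600 + 19700 = -51400
EV(B) = 0.55 × 152000 + 0.05 × 13000 + 0.35 × 43000 + 0.05 × 8000 = 83600 + 650 + 15050 + 400 = 99700
Overall = 0.4 × (-51400) + 0.6 × 99700 = -20560 + 59820 = 39260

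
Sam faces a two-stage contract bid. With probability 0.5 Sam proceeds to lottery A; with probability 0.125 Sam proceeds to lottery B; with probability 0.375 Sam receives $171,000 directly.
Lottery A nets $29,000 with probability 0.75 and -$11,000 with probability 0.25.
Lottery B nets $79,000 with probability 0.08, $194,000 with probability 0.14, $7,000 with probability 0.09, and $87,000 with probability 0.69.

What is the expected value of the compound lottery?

$85,392.50

EV(A) = 0.75 × 29000 + 0.25 × (-11000) = 21750 − 2750 = 19000
EV(B) = 0.08 × 79000 + 0.14 × 194000 + 0.09 × 7000 + 0.69 × 87000 = 6320 + 27160 + 630 + 60030 = 94140
Branch C: 171000 (certain)
Overall = 0.5 × 19000 + 0.125 × 94140 + 0.375 × 171000 = 9500 + 11767.5 + 64125 = 85392.5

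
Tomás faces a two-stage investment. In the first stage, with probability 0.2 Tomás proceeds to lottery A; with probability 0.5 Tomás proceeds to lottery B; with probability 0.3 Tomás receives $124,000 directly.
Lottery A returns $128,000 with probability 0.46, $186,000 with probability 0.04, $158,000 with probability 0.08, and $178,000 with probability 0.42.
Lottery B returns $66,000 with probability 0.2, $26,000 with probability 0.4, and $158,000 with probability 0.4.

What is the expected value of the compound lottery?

EV(A) = 0.46 × 128000 + 0.04 × 186000 + 0.08 × 158000 + 0.42 × 178000 = 58880 + 7440 + 12640 + 74760 = 153720
EV(B) = 0.2 × 66000 + 0.4 × 26000 + 0.4 × 158000 = 13200 + 10400 + 63200 = 86800
Branch C: 124000 (certain)
Overall = 0.2 × 153720 + 0.5 × 86800 + 0.3 × 124000 = 30744 + 43400 + 37200 = 111344

$111,344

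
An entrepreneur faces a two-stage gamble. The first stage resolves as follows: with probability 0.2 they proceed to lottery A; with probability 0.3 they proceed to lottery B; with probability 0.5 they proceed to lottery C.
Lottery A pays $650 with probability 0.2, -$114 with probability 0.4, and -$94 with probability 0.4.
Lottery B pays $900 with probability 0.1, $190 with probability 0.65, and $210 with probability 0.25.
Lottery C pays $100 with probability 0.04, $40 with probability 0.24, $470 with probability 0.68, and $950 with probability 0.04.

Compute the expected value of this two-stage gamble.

EV(A) = 0.2 × 650 + 0.4 × (-114) + 0.4 × (-94) = 130 − 45.6 − 37.6 = 46.8
EV(B) = 0.1 × 900 + 0.65 × 190 + 0.25 × 210 = 90 + 123.5 + 52.5 = 266
EV(C) = 0.04 × 100 + 0.24 × 40 + 0.68 × 470 + 0.04 × 950 = 4 + 9.6 + 319.6 + 38 = 371.2
Overall = 0.2 × 46.8 + 0.3 × 266 + 0.5 × 371.2 = 9.36 + 79.8 + 185.6 = 274.76

$274.76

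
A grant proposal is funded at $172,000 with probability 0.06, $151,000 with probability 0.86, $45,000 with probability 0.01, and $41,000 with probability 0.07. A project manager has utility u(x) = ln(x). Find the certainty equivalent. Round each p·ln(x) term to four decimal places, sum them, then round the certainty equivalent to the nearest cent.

E[u] = 0.06·ln(172000) + 0.86·ln(151000) + 0.01·ln(45000) + 0.07·ln(41000) = 0.7233 + 10.2555 + 0.1071 + 0.7435 = 11.8294
CE = e^11.8294 ≈ 137228.13

$137,228.13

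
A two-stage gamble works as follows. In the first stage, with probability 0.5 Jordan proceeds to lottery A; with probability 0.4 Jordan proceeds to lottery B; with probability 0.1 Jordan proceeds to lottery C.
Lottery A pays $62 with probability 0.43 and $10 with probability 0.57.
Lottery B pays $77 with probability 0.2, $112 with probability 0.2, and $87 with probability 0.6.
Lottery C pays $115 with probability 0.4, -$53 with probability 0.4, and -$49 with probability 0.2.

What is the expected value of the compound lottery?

$53.68

EV(A) = 0.43 × 62 + 0.57 × 10 = 26.66 + 5.7 = 32.36
EV(B) = 0.2 × 77 + 0.2 × 112 + 0.6 × 87 = 15.4 + 22.4 + 52.2 = 90
EV(C) = 0.4 × 115 + 0.4 × (-53) + 0.2 × (-49) = 46 − 21.2 − 9.8 = 15
Overall = 0.5 × 32.36 + 0.4 × 90 + 0.1 × 15 = 16.18 + 36 + 1.5 = 53.68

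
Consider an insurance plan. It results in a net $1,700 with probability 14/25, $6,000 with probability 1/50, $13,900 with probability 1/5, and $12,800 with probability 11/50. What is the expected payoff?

EV = 14/25 × 1700 + 1/50 × 6000 + 1/5 × 13900 + 11/50 × 12800 = 952 + 120 + 2780 + 2816 = 6668

$6,668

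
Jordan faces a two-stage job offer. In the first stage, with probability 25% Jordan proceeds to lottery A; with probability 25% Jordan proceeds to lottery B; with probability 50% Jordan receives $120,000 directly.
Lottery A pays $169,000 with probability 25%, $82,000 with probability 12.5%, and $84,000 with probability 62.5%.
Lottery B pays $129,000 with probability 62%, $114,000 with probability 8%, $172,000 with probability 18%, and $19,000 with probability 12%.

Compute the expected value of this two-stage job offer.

$116,835

EV(A) = 0.25 × 169000 + 0.125 × 82000 + 0.625 × 84000 = 42250 + 10250 + 52500 = 105000
EV(B) = 0.62 × 129000 + 0.08 × 114000 + 0.18 × 172000 + 0.12 × 19000 = 79980 + 9120 + 30960 + 2280 = 122340
Branch C: 120000 (certain)
Overall = 0.25 × 105000 + 0.25 × 122340 + 0.5 × 120000 = 26250 + 30585 + 60000 = 116835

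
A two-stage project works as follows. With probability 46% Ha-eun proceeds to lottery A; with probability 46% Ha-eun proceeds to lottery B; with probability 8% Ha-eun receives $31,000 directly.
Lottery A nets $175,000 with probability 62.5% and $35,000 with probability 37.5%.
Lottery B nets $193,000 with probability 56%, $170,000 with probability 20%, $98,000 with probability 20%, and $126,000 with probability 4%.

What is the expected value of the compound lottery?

EV(A) = 0.625 × 175000 + 0.375 × 35000 = 109375 + 13125 = 122500
EV(B) = 0.56 × 193000 + 0.2 × 170000 + 0.2 × 98000 + 0.04 × 126000 = 108080 + 34000 + 19600 + 5040 = 166720
Branch C: 31000 (certain)
Overall = 0.46 × 122500 + 0.46 × 166720 + 0.08 × 31000 = 56350 + 76691.2 + 2480 = 135521.2

$135,521.20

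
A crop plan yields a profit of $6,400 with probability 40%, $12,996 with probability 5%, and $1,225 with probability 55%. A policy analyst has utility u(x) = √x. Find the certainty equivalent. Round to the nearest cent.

E[u] = 0.4·√6400 + 0.05·√12996 + 0.55·√1225 = 0.4·80 + 0.05·114 + 0.55·35 = 56.95
CE = (56.95)² = 3243.3025

$3,243.30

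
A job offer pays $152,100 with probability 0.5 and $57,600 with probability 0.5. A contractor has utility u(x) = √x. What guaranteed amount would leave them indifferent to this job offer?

$99,225

E[u] = 0.5·√152100 + 0.5·√57600 = 0.5·390 + 0.5·240 = 315
CE = (315)² = 99225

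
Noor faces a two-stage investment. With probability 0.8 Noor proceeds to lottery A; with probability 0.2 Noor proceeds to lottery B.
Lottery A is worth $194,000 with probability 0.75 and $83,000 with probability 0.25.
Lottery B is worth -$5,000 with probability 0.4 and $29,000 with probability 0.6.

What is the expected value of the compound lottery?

EV(A) = 0.75 × 194000 + 0.25 × 83000 = 145500 + 20750 = 166250
EV(B) = 0.4 × (-5000) + 0.6 × 29000 = -2000 + 17400 = 15400
Overall = 0.8 × 166250 + 0.2 × 15400 = 133000 + 3080 = 136080

$136,080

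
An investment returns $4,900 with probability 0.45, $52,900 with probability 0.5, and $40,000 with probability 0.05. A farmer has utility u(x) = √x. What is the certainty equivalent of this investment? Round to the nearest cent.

E[u] = 0.45·√4900 + 0.5·√52900 + 0.05·√40000 = 0.45·70 + 0.5·230 + 0.05·200 = 156.5
CE = (156.5)² = 24492.25

$24,492.25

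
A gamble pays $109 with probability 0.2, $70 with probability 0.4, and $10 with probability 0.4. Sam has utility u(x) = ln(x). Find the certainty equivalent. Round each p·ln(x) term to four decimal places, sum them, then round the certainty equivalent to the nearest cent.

$35.12

E[u] = 0.2·ln(109) + 0.4·ln(70) + 0.4·ln(10) = 0.9383 + 1.6994 + 0.9210 = 3.5587
CE = e^3.5587 ≈ 35.12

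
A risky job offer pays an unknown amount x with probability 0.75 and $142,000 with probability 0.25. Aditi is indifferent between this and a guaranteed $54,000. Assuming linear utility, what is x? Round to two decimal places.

0.75·x + 0.25·142000 = 54000
0.75·x = 54000 − 35500 = 18500
x = 18500 / 0.75 = 24666.6667

x = $24,666.67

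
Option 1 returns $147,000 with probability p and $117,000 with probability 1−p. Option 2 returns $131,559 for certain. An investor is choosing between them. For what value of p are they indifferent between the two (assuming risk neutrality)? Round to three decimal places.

p = 0.485

p·147000 + (1−p)·117000 = 131559
30000p + 117000 = 131559
p = (131559 − 117000) / 30000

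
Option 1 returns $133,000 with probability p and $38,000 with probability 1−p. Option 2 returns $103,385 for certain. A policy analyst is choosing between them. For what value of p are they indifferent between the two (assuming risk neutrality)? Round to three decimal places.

p = 0.688

p·133000 + (1−p)·38000 = 103385
95000p + 38000 = 103385
p = (103385 − 38000) / 95000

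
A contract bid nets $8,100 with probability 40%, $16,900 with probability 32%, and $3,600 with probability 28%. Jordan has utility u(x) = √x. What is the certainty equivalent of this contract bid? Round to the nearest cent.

E[u] = 0.4·√8100 + 0.32·√16900 + 0.28·√3600 = 0.4·90 + 0.32·130 + 0.28·60 = 94.4
CE = (94.4)² = 8911.36

$8,911.36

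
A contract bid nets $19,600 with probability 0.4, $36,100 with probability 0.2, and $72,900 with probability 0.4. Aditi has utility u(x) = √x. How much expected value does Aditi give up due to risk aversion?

E[u] = 0.4·√19600 + 0.2·√36100 + 0.4·√72900 = 0.4·140 + 0.2·190 + 0.4·270 = 202
CE = (202)² = 40804
Risk premium = EV − CE = 44220 − 40804 = 3416

$3,416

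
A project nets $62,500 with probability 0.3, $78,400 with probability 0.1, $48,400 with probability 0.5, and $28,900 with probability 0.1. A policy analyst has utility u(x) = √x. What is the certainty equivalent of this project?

E[u] = 0.3·√62500 + 0.1·√78400 + 0.5·√48400 + 0.1·√28900 = 0.3·250 + 0.1·280 + 0.5·220 + 0.1·170 = 230
CE = (230)² = 52900

$52,900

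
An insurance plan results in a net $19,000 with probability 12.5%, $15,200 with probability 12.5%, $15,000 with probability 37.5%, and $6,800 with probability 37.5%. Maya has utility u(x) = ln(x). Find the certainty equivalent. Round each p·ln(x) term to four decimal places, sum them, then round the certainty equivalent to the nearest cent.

E[u] = 0.125·ln(19000) + 0.125·ln(15200) + 0.375·ln(15000) + 0.375·ln(6800) = 1.2315 + 1.2036 + 3.6059 + 3.3093 = 9.3503
CE = e^9.3503 ≈ 11502.27

$11,502.27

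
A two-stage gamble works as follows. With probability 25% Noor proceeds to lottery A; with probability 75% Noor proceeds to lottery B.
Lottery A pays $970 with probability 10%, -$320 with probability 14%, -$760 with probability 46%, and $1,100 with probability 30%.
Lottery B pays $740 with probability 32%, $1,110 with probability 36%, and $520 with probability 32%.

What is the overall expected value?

$610.25

EV(A) = 0.1 × 970 + 0.14 × (-320) + 0.46 × (-760) + 0.3 × 1100 = 97 − 44.8 − 349.6 + 330 = 32.6
EV(B) = 0.32 × 740 + 0.36 × 1110 + 0.32 × 520 = 236.8 + 399.6 + 166.4 = 802.8
Overall = 0.25 × 32.6 + 0.75 × 802.8 = 8.15 + 602.1 = 610.25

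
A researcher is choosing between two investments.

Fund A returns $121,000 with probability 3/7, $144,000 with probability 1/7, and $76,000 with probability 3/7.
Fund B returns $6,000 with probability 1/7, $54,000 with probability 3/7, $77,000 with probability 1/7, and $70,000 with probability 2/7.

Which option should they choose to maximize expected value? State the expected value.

Fund A ($105,000)

Fund A = 3/7 × 121000 + 1/7 × 144000 + 3/7 × 76000 = 51857.1429 + 20571.4286 + 32571.4286 = 105000
Fund B = 1/7 × 6000 + 3/7 × 54000 + 1/7 × 77000 + 2/7 × 70000 = 857.1429 + 23142.8571 + 11000 + 20000 = 55000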